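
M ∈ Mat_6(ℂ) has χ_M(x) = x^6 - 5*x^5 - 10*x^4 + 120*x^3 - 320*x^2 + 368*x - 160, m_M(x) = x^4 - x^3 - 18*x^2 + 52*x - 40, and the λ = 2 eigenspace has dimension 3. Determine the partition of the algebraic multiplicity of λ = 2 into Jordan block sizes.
Block sizes for λ = 2: [3, 1, 1]

Step 1 — from the characteristic polynomial, algebraic multiplicity of λ = 2 is 5. From dim ker(M − (2)·I) = 3, there are exactly 3 Jordan blocks for λ = 2.
Step 2 — from the minimal polynomial, the factor (x − 2)^3 tells us the largest block for λ = 2 has size 3.
Step 3 — with total size 5, 3 blocks, and largest block 3, the block sizes (in nonincreasing order) are [3, 1, 1].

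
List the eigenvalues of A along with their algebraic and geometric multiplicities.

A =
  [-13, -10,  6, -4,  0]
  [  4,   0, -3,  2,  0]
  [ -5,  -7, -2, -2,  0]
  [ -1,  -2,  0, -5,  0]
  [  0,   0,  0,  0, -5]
λ = -5: alg = 5, geom = 3

Step 1 — factor the characteristic polynomial to read off the algebraic multiplicities:
  χ_A(x) = (x + 5)^5

Step 2 — compute geometric multiplicities via the rank-nullity identity g(λ) = n − rank(A − λI):
  rank(A − (-5)·I) = 2, so dim ker(A − (-5)·I) = n − 2 = 3

Summary:
  λ = -5: algebraic multiplicity = 5, geometric multiplicity = 3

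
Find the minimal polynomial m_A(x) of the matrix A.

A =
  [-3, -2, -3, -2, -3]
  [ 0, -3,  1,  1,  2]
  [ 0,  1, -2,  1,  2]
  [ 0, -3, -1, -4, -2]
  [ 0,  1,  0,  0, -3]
x^3 + 9*x^2 + 27*x + 27

The characteristic polynomial is χ_A(x) = (x + 3)^5, so the eigenvalues are known. The minimal polynomial is
  m_A(x) = Π_λ (x − λ)^{k_λ}
where k_λ is the size of the *largest* Jordan block for λ (equivalently, the smallest k with (A − λI)^k v = 0 for every generalised eigenvector v of λ).

  λ = -3: largest Jordan block has size 3, contributing (x + 3)^3

So m_A(x) = (x + 3)^3 = x^3 + 9*x^2 + 27*x + 27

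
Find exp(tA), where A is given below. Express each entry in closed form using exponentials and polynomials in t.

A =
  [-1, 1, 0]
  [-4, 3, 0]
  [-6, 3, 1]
e^{tA} =
  [-2*t*exp(t) + exp(t), t*exp(t), 0]
  [-4*t*exp(t), 2*t*exp(t) + exp(t), 0]
  [-6*t*exp(t), 3*t*exp(t), exp(t)]

Strategy: write A = P · J · P⁻¹ where J is a Jordan canonical form, so e^{tA} = P · e^{tJ} · P⁻¹, and e^{tJ} can be computed block-by-block.

A has Jordan form
J =
  [1, 1, 0]
  [0, 1, 0]
  [0, 0, 1]
(up to reordering of blocks).

Per-block formulas:
  For a 2×2 Jordan block J_2(1): exp(t · J_2(1)) = e^(1t)·(I + t·N), where N is the 2×2 nilpotent shift.
  For a 1×1 block at λ = 1: exp(t · [1]) = [e^(1t)].

After assembling e^{tJ} and conjugating by P, we get:

e^{tA} =
  [-2*t*exp(t) + exp(t), t*exp(t), 0]
  [-4*t*exp(t), 2*t*exp(t) + exp(t), 0]
  [-6*t*exp(t), 3*t*exp(t), exp(t)]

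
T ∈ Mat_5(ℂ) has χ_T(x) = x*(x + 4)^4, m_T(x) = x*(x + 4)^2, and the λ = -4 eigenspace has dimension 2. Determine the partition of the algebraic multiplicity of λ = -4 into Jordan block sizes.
Block sizes for λ = -4: [2, 2]

Step 1 — from the characteristic polynomial, algebraic multiplicity of λ = -4 is 4. From dim ker(T − (-4)·I) = 2, there are exactly 2 Jordan blocks for λ = -4.
Step 2 — from the minimal polynomial, the factor (x + 4)^2 tells us the largest block for λ = -4 has size 2.
Step 3 — with total size 4, 2 blocks, and largest block 2, the block sizes (in nonincreasing order) are [2, 2].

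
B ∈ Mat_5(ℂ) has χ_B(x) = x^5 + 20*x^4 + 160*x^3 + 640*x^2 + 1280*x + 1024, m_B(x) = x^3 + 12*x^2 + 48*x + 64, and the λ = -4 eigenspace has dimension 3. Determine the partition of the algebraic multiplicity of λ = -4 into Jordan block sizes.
Block sizes for λ = -4: [3, 1, 1]

Step 1 — from the characteristic polynomial, algebraic multiplicity of λ = -4 is 5. From dim ker(B − (-4)·I) = 3, there are exactly 3 Jordan blocks for λ = -4.
Step 2 — from the minimal polynomial, the factor (x + 4)^3 tells us the largest block for λ = -4 has size 3.
Step 3 — with total size 5, 3 blocks, and largest block 3, the block sizes (in nonincreasing order) are [3, 1, 1].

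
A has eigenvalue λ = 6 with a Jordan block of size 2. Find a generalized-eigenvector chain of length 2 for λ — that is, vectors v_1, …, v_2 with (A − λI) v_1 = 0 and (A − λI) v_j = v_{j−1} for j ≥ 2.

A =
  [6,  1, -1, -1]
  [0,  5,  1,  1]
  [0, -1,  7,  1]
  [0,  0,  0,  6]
A Jordan chain for λ = 6 of length 2:
v_1 = (1, -1, -1, 0)ᵀ
v_2 = (0, 1, 0, 0)ᵀ

Let N = A − (6)·I. We want v_2 with N^2 v_2 = 0 but N^1 v_2 ≠ 0; then v_{j-1} := N · v_j for j = 2, …, 2.

Pick v_2 = (0, 1, 0, 0)ᵀ.
Then v_1 = N · v_2 = (1, -1, -1, 0)ᵀ.

Sanity check: (A − (6)·I) v_1 = (0, 0, 0, 0)ᵀ = 0. ✓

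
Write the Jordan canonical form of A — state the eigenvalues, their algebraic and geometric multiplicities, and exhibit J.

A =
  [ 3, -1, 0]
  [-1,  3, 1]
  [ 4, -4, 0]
J_3(2)

The characteristic polynomial is
  det(x·I − A) = x^3 - 6*x^2 + 12*x - 8 = (x - 2)^3

Eigenvalues and multiplicities (the geometric multiplicity of λ is n − rank(A − λI), which equals the number of Jordan blocks for λ):
  λ = 2: algebraic multiplicity = 3, geometric multiplicity = 1

Determining the block sizes for each eigenvalue:
  λ = 2: one block (gm = 1), so the single block has size am = 3 → block sizes [3]

Assembling the blocks gives a Jordan form
J =
  [2, 1, 0]
  [0, 2, 1]
  [0, 0, 2]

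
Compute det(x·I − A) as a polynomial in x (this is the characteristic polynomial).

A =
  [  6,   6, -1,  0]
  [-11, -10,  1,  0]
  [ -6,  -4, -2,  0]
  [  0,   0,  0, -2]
x^4 + 8*x^3 + 24*x^2 + 32*x + 16

Expanding det(x·I − A) (e.g. by cofactor expansion or by noting that A is similar to its Jordan form J, which has the same characteristic polynomial as A) gives
  χ_A(x) = x^4 + 8*x^3 + 24*x^2 + 32*x + 16
which factors as (x + 2)^4. The eigenvalues (with algebraic multiplicities) are λ = -2 with multiplicity 4.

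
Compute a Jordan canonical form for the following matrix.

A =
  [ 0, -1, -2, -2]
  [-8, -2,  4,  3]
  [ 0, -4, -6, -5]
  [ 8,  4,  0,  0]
J_3(-2) ⊕ J_1(-2)

The characteristic polynomial is
  det(x·I − A) = x^4 + 8*x^3 + 24*x^2 + 32*x + 16 = (x + 2)^4

Eigenvalues and multiplicities (the geometric multiplicity of λ is n − rank(A − λI), which equals the number of Jordan blocks for λ):
  λ = -2: algebraic multiplicity = 4, geometric multiplicity = 2

Determining the block sizes for each eigenvalue:
  λ = -2: with am = 4 and gm = 2, the partition is not yet determined (e.g. several partitions of 4 into 2 parts exist). Let N = A − (-2)·I. Computing rank(N^1) = 2, rank(N^2) = 1, rank(N^3) = 0; the number of blocks of size ≥ j is rank(N^{j−1}) − rank(N^j), giving [2, 1, 1]. So we have 1 block(s) of size 3, 1 block(s) of size 1 → block sizes [3, 1]

Assembling the blocks gives a Jordan form
J =
  [-2,  1,  0,  0]
  [ 0, -2,  1,  0]
  [ 0,  0, -2,  0]
  [ 0,  0,  0, -2]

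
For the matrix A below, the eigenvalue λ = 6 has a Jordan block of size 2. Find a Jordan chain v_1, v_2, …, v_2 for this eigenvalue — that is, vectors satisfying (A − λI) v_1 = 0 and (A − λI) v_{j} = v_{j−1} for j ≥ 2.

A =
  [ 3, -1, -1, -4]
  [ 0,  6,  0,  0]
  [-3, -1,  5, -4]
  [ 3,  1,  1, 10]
A Jordan chain for λ = 6 of length 2:
v_1 = (-3, 0, -3, 3)ᵀ
v_2 = (1, 0, 0, 0)ᵀ

Let N = A − (6)·I. We want v_2 with N^2 v_2 = 0 but N^1 v_2 ≠ 0; then v_{j-1} := N · v_j for j = 2, …, 2.

Pick v_2 = (1, 0, 0, 0)ᵀ.
Then v_1 = N · v_2 = (-3, 0, -3, 3)ᵀ.

Sanity check: (A − (6)·I) v_1 = (0, 0, 0, 0)ᵀ = 0. ✓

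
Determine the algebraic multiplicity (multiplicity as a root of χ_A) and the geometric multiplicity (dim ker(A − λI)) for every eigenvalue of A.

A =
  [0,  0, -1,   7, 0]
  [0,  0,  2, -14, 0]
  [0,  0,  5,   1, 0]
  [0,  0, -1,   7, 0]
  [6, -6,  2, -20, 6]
λ = 0: alg = 2, geom = 2; λ = 6: alg = 3, geom = 2

Step 1 — factor the characteristic polynomial to read off the algebraic multiplicities:
  χ_A(x) = x^2*(x - 6)^3

Step 2 — compute geometric multiplicities via the rank-nullity identity g(λ) = n − rank(A − λI):
  rank(A − (0)·I) = 3, so dim ker(A − (0)·I) = n − 3 = 2
  rank(A − (6)·I) = 3, so dim ker(A − (6)·I) = n − 3 = 2

Summary:
  λ = 0: algebraic multiplicity = 2, geometric multiplicity = 2
  λ = 6: algebraic multiplicity = 3, geometric multiplicity = 2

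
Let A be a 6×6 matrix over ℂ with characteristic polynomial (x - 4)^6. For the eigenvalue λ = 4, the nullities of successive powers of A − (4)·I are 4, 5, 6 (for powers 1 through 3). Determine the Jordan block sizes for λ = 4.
Block sizes for λ = 4: [3, 1, 1, 1]

From the dimensions of kernels of powers, the number of Jordan blocks of size at least j is d_j − d_{j−1} where d_j = dim ker(N^j) (with d_0 = 0). Computing the differences gives [4, 1, 1].
The number of blocks of size exactly k is (#blocks of size ≥ k) − (#blocks of size ≥ k + 1), so the partition is: 3 block(s) of size 1, 1 block(s) of size 3.
In nonincreasing order the block sizes are [3, 1, 1, 1].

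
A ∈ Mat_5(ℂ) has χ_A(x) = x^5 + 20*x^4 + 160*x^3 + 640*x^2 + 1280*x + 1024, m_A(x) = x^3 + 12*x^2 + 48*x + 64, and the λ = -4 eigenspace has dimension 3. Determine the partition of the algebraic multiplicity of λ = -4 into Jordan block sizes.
Block sizes for λ = -4: [3, 1, 1]

Step 1 — from the characteristic polynomial, algebraic multiplicity of λ = -4 is 5. From dim ker(A − (-4)·I) = 3, there are exactly 3 Jordan blocks for λ = -4.
Step 2 — from the minimal polynomial, the factor (x + 4)^3 tells us the largest block for λ = -4 has size 3.
Step 3 — with total size 5, 3 blocks, and largest block 3, the block sizes (in nonincreasing order) are [3, 1, 1].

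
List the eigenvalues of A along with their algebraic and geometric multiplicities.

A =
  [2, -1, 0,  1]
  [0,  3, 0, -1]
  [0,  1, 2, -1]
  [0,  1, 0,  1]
λ = 2: alg = 4, geom = 3

Step 1 — factor the characteristic polynomial to read off the algebraic multiplicities:
  χ_A(x) = (x - 2)^4

Step 2 — compute geometric multiplicities via the rank-nullity identity g(λ) = n − rank(A − λI):
  rank(A − (2)·I) = 1, so dim ker(A − (2)·I) = n − 1 = 3

Summary:
  λ = 2: algebraic multiplicity = 4, geometric multiplicity = 3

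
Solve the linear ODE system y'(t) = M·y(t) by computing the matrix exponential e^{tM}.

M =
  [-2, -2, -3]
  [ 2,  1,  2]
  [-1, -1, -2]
e^{tM} =
  [-t*exp(-t) + exp(-t), t^2*exp(-t)/2 - 2*t*exp(-t), t^2*exp(-t) - 3*t*exp(-t)]
  [2*t*exp(-t), -t^2*exp(-t) + 2*t*exp(-t) + exp(-t), -2*t^2*exp(-t) + 2*t*exp(-t)]
  [-t*exp(-t), t^2*exp(-t)/2 - t*exp(-t), t^2*exp(-t) - t*exp(-t) + exp(-t)]

Strategy: write M = P · J · P⁻¹ where J is a Jordan canonical form, so e^{tM} = P · e^{tJ} · P⁻¹, and e^{tJ} can be computed block-by-block.

M has Jordan form
J =
  [-1,  1,  0]
  [ 0, -1,  1]
  [ 0,  0, -1]
(up to reordering of blocks).

Per-block formulas:
  For a 3×3 Jordan block J_3(-1): exp(t · J_3(-1)) = e^(-1t)·(I + t·N + (t^2/2)·N^2), where N is the 3×3 nilpotent shift.

After assembling e^{tJ} and conjugating by P, we get:

e^{tM} =
  [-t*exp(-t) + exp(-t), t^2*exp(-t)/2 - 2*t*exp(-t), t^2*exp(-t) - 3*t*exp(-t)]
  [2*t*exp(-t), -t^2*exp(-t) + 2*t*exp(-t) + exp(-t), -2*t^2*exp(-t) + 2*t*exp(-t)]
  [-t*exp(-t), t^2*exp(-t)/2 - t*exp(-t), t^2*exp(-t) - t*exp(-t) + exp(-t)]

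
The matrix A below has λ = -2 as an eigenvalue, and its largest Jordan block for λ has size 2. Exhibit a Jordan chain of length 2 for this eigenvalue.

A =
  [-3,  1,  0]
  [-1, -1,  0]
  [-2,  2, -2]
A Jordan chain for λ = -2 of length 2:
v_1 = (-1, -1, -2)ᵀ
v_2 = (1, 0, 0)ᵀ

Let N = A − (-2)·I. We want v_2 with N^2 v_2 = 0 but N^1 v_2 ≠ 0; then v_{j-1} := N · v_j for j = 2, …, 2.

Pick v_2 = (1, 0, 0)ᵀ.
Then v_1 = N · v_2 = (-1, -1, -2)ᵀ.

Sanity check: (A − (-2)·I) v_1 = (0, 0, 0)ᵀ = 0. ✓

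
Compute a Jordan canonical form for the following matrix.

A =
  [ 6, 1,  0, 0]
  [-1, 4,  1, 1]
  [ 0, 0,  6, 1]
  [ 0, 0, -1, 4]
J_3(5) ⊕ J_1(5)

The characteristic polynomial is
  det(x·I − A) = x^4 - 20*x^3 + 150*x^2 - 500*x + 625 = (x - 5)^4

Eigenvalues and multiplicities (the geometric multiplicity of λ is n − rank(A − λI), which equals the number of Jordan blocks for λ):
  λ = 5: algebraic multiplicity = 4, geometric multiplicity = 2

Determining the block sizes for each eigenvalue:
  λ = 5: with am = 4 and gm = 2, the partition is not yet determined (e.g. several partitions of 4 into 2 parts exist). Let N = A − (5)·I. Computing rank(N^1) = 2, rank(N^2) = 1, rank(N^3) = 0; the number of blocks of size ≥ j is rank(N^{j−1}) − rank(N^j), giving [2, 1, 1]. So we have 1 block(s) of size 3, 1 block(s) of size 1 → block sizes [3, 1]

Assembling the blocks gives a Jordan form
J =
  [5, 1, 0, 0]
  [0, 5, 1, 0]
  [0, 0, 5, 0]
  [0, 0, 0, 5]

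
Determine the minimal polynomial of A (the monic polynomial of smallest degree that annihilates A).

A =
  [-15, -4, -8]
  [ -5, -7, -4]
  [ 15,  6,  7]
x^2 + 10*x + 25

The characteristic polynomial is χ_A(x) = (x + 5)^3, so the eigenvalues are known. The minimal polynomial is
  m_A(x) = Π_λ (x − λ)^{k_λ}
where k_λ is the size of the *largest* Jordan block for λ (equivalently, the smallest k with (A − λI)^k v = 0 for every generalised eigenvector v of λ).

  λ = -5: largest Jordan block has size 2, contributing (x + 5)^2

So m_A(x) = (x + 5)^2 = x^2 + 10*x + 25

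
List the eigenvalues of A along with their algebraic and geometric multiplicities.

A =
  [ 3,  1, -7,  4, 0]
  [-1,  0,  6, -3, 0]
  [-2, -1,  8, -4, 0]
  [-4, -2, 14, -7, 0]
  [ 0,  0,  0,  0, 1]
λ = 1: alg = 5, geom = 3

Step 1 — factor the characteristic polynomial to read off the algebraic multiplicities:
  χ_A(x) = (x - 1)^5

Step 2 — compute geometric multiplicities via the rank-nullity identity g(λ) = n − rank(A − λI):
  rank(A − (1)·I) = 2, so dim ker(A − (1)·I) = n − 2 = 3

Summary:
  λ = 1: algebraic multiplicity = 5, geometric multiplicity = 3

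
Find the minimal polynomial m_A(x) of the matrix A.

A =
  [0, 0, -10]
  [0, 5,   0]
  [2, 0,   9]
x^2 - 9*x + 20

The characteristic polynomial is χ_A(x) = (x - 5)^2*(x - 4), so the eigenvalues are known. The minimal polynomial is
  m_A(x) = Π_λ (x − λ)^{k_λ}
where k_λ is the size of the *largest* Jordan block for λ (equivalently, the smallest k with (A − λI)^k v = 0 for every generalised eigenvector v of λ).

  λ = 4: largest Jordan block has size 1, contributing (x − 4)
  λ = 5: largest Jordan block has size 1, contributing (x − 5)

So m_A(x) = (x - 5)*(x - 4) = x^2 - 9*x + 20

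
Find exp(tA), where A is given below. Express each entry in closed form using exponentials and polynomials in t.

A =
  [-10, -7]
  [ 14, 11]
e^{tA} =
  [-exp(4*t) + 2*exp(-3*t), -exp(4*t) + exp(-3*t)]
  [2*exp(4*t) - 2*exp(-3*t), 2*exp(4*t) - exp(-3*t)]

Strategy: write A = P · J · P⁻¹ where J is a Jordan canonical form, so e^{tA} = P · e^{tJ} · P⁻¹, and e^{tJ} can be computed block-by-block.

A has Jordan form
J =
  [-3, 0]
  [ 0, 4]
(up to reordering of blocks).

Per-block formulas:
  For a 1×1 block at λ = -3: exp(t · [-3]) = [e^(-3t)].
  For a 1×1 block at λ = 4: exp(t · [4]) = [e^(4t)].

After assembling e^{tJ} and conjugating by P, we get:

e^{tA} =
  [-exp(4*t) + 2*exp(-3*t), -exp(4*t) + exp(-3*t)]
  [2*exp(4*t) - 2*exp(-3*t), 2*exp(4*t) - exp(-3*t)]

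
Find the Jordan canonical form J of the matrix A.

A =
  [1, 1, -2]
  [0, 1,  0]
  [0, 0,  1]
J_2(1) ⊕ J_1(1)

The characteristic polynomial is
  det(x·I − A) = x^3 - 3*x^2 + 3*x - 1 = (x - 1)^3

Eigenvalues and multiplicities (the geometric multiplicity of λ is n − rank(A − λI), which equals the number of Jordan blocks for λ):
  λ = 1: algebraic multiplicity = 3, geometric multiplicity = 2

Determining the block sizes for each eigenvalue:
  λ = 1: 2 blocks summing to 3 forces exactly one block of size 2 and the rest size 1 → block sizes [2, 1]

Assembling the blocks gives a Jordan form
J =
  [1, 1, 0]
  [0, 1, 0]
  [0, 0, 1]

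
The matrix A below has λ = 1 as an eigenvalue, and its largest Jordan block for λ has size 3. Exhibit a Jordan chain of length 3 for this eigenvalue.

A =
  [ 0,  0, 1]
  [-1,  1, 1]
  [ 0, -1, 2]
A Jordan chain for λ = 1 of length 3:
v_1 = (1, 1, 1)ᵀ
v_2 = (-1, -1, 0)ᵀ
v_3 = (1, 0, 0)ᵀ

Let N = A − (1)·I. We want v_3 with N^3 v_3 = 0 but N^2 v_3 ≠ 0; then v_{j-1} := N · v_j for j = 3, …, 2.

Pick v_3 = (1, 0, 0)ᵀ.
Then v_2 = N · v_3 = (-1, -1, 0)ᵀ.
Then v_1 = N · v_2 = (1, 1, 1)ᵀ.

Sanity check: (A − (1)·I) v_1 = (0, 0, 0)ᵀ = 0. ✓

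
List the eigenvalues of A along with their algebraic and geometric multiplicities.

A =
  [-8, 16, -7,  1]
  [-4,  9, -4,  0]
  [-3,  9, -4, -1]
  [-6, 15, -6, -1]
λ = -1: alg = 4, geom = 2

Step 1 — factor the characteristic polynomial to read off the algebraic multiplicities:
  χ_A(x) = (x + 1)^4

Step 2 — compute geometric multiplicities via the rank-nullity identity g(λ) = n − rank(A − λI):
  rank(A − (-1)·I) = 2, so dim ker(A − (-1)·I) = n − 2 = 2

Summary:
  λ = -1: algebraic multiplicity = 4, geometric multiplicity = 2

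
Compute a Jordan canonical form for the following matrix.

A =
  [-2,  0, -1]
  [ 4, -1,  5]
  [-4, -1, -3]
J_3(-2)

The characteristic polynomial is
  det(x·I − A) = x^3 + 6*x^2 + 12*x + 8 = (x + 2)^3

Eigenvalues and multiplicities (the geometric multiplicity of λ is n − rank(A − λI), which equals the number of Jordan blocks for λ):
  λ = -2: algebraic multiplicity = 3, geometric multiplicity = 1

Determining the block sizes for each eigenvalue:
  λ = -2: one block (gm = 1), so the single block has size am = 3 → block sizes [3]

Assembling the blocks gives a Jordan form
J =
  [-2,  1,  0]
  [ 0, -2,  1]
  [ 0,  0, -2]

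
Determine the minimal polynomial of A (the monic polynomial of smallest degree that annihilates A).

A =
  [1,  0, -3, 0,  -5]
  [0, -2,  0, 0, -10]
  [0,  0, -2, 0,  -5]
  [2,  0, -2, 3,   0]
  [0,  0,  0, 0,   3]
x^3 - 2*x^2 - 5*x + 6

The characteristic polynomial is χ_A(x) = (x - 3)^2*(x - 1)*(x + 2)^2, so the eigenvalues are known. The minimal polynomial is
  m_A(x) = Π_λ (x − λ)^{k_λ}
where k_λ is the size of the *largest* Jordan block for λ (equivalently, the smallest k with (A − λI)^k v = 0 for every generalised eigenvector v of λ).

  λ = -2: largest Jordan block has size 1, contributing (x + 2)
  λ = 1: largest Jordan block has size 1, contributing (x − 1)
  λ = 3: largest Jordan block has size 1, contributing (x − 3)

So m_A(x) = (x - 3)*(x - 1)*(x + 2) = x^3 - 2*x^2 - 5*x + 6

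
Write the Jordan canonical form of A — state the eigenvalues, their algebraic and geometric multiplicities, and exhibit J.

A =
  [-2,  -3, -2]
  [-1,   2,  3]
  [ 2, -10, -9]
J_3(-3)

The characteristic polynomial is
  det(x·I − A) = x^3 + 9*x^2 + 27*x + 27 = (x + 3)^3

Eigenvalues and multiplicities (the geometric multiplicity of λ is n − rank(A − λI), which equals the number of Jordan blocks for λ):
  λ = -3: algebraic multiplicity = 3, geometric multiplicity = 1

Determining the block sizes for each eigenvalue:
  λ = -3: one block (gm = 1), so the single block has size am = 3 → block sizes [3]

Assembling the blocks gives a Jordan form
J =
  [-3,  1,  0]
  [ 0, -3,  1]
  [ 0,  0, -3]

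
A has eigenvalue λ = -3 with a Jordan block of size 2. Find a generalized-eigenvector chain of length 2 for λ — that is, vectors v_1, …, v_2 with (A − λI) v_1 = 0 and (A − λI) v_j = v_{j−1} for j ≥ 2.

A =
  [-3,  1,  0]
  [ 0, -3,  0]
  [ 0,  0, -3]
A Jordan chain for λ = -3 of length 2:
v_1 = (1, 0, 0)ᵀ
v_2 = (0, 1, 0)ᵀ

Let N = A − (-3)·I. We want v_2 with N^2 v_2 = 0 but N^1 v_2 ≠ 0; then v_{j-1} := N · v_j for j = 2, …, 2.

Pick v_2 = (0, 1, 0)ᵀ.
Then v_1 = N · v_2 = (1, 0, 0)ᵀ.

Sanity check: (A − (-3)·I) v_1 = (0, 0, 0)ᵀ = 0. ✓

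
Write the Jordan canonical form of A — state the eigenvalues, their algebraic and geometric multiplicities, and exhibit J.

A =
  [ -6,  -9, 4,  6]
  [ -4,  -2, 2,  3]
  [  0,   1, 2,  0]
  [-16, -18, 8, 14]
J_3(2) ⊕ J_1(2)

The characteristic polynomial is
  det(x·I − A) = x^4 - 8*x^3 + 24*x^2 - 32*x + 16 = (x - 2)^4

Eigenvalues and multiplicities (the geometric multiplicity of λ is n − rank(A − λI), which equals the number of Jordan blocks for λ):
  λ = 2: algebraic multiplicity = 4, geometric multiplicity = 2

Determining the block sizes for each eigenvalue:
  λ = 2: with am = 4 and gm = 2, the partition is not yet determined (e.g. several partitions of 4 into 2 parts exist). Let N = A − (2)·I. Computing rank(N^1) = 2, rank(N^2) = 1, rank(N^3) = 0; the number of blocks of size ≥ j is rank(N^{j−1}) − rank(N^j), giving [2, 1, 1]. So we have 1 block(s) of size 3, 1 block(s) of size 1 → block sizes [3, 1]

Assembling the blocks gives a Jordan form
J =
  [2, 1, 0, 0]
  [0, 2, 1, 0]
  [0, 0, 2, 0]
  [0, 0, 0, 2]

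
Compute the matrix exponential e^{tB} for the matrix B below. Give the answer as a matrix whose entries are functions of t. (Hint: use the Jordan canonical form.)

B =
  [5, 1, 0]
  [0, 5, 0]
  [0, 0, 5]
e^{tB} =
  [exp(5*t), t*exp(5*t), 0]
  [0, exp(5*t), 0]
  [0, 0, exp(5*t)]

Strategy: write B = P · J · P⁻¹ where J is a Jordan canonical form, so e^{tB} = P · e^{tJ} · P⁻¹, and e^{tJ} can be computed block-by-block.

B has Jordan form
J =
  [5, 1, 0]
  [0, 5, 0]
  [0, 0, 5]
(up to reordering of blocks).

Per-block formulas:
  For a 1×1 block at λ = 5: exp(t · [5]) = [e^(5t)].
  For a 2×2 Jordan block J_2(5): exp(t · J_2(5)) = e^(5t)·(I + t·N), where N is the 2×2 nilpotent shift.

After assembling e^{tJ} and conjugating by P, we get:

e^{tB} =
  [exp(5*t), t*exp(5*t), 0]
  [0, exp(5*t), 0]
  [0, 0, exp(5*t)]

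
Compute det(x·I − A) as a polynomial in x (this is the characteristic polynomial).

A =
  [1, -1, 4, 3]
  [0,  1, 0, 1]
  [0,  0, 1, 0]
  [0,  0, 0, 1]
x^4 - 4*x^3 + 6*x^2 - 4*x + 1

Expanding det(x·I − A) (e.g. by cofactor expansion or by noting that A is similar to its Jordan form J, which has the same characteristic polynomial as A) gives
  χ_A(x) = x^4 - 4*x^3 + 6*x^2 - 4*x + 1
which factors as (x - 1)^4. The eigenvalues (with algebraic multiplicities) are λ = 1 with multiplicity 4.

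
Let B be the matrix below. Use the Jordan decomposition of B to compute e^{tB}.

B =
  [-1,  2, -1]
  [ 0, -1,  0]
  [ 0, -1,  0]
e^{tB} =
  [exp(-t), t*exp(-t) + 1 - exp(-t), -1 + exp(-t)]
  [0, exp(-t), 0]
  [0, -1 + exp(-t), 1]

Strategy: write B = P · J · P⁻¹ where J is a Jordan canonical form, so e^{tB} = P · e^{tJ} · P⁻¹, and e^{tJ} can be computed block-by-block.

B has Jordan form
J =
  [-1,  1, 0]
  [ 0, -1, 0]
  [ 0,  0, 0]
(up to reordering of blocks).

Per-block formulas:
  For a 2×2 Jordan block J_2(-1): exp(t · J_2(-1)) = e^(-1t)·(I + t·N), where N is the 2×2 nilpotent shift.
  For a 1×1 block at λ = 0: exp(t · [0]) = [e^(0t)].

After assembling e^{tJ} and conjugating by P, we get:

e^{tB} =
  [exp(-t), t*exp(-t) + 1 - exp(-t), -1 + exp(-t)]
  [0, exp(-t), 0]
  [0, -1 + exp(-t), 1]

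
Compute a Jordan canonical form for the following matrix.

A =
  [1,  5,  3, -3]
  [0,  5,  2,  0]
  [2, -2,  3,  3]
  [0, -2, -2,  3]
J_3(3) ⊕ J_1(3)

The characteristic polynomial is
  det(x·I − A) = x^4 - 12*x^3 + 54*x^2 - 108*x + 81 = (x - 3)^4

Eigenvalues and multiplicities (the geometric multiplicity of λ is n − rank(A − λI), which equals the number of Jordan blocks for λ):
  λ = 3: algebraic multiplicity = 4, geometric multiplicity = 2

Determining the block sizes for each eigenvalue:
  λ = 3: with am = 4 and gm = 2, the partition is not yet determined (e.g. several partitions of 4 into 2 parts exist). Let N = A − (3)·I. Computing rank(N^1) = 2, rank(N^2) = 1, rank(N^3) = 0; the number of blocks of size ≥ j is rank(N^{j−1}) − rank(N^j), giving [2, 1, 1]. So we have 1 block(s) of size 3, 1 block(s) of size 1 → block sizes [3, 1]

Assembling the blocks gives a Jordan form
J =
  [3, 1, 0, 0]
  [0, 3, 1, 0]
  [0, 0, 3, 0]
  [0, 0, 0, 3]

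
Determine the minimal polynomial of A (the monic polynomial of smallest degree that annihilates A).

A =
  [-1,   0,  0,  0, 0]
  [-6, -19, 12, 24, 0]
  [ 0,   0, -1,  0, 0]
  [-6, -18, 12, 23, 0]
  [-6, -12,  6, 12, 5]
x^2 - 4*x - 5

The characteristic polynomial is χ_A(x) = (x - 5)^2*(x + 1)^3, so the eigenvalues are known. The minimal polynomial is
  m_A(x) = Π_λ (x − λ)^{k_λ}
where k_λ is the size of the *largest* Jordan block for λ (equivalently, the smallest k with (A − λI)^k v = 0 for every generalised eigenvector v of λ).

  λ = -1: largest Jordan block has size 1, contributing (x + 1)
  λ = 5: largest Jordan block has size 1, contributing (x − 5)

So m_A(x) = (x - 5)*(x + 1) = x^2 - 4*x - 5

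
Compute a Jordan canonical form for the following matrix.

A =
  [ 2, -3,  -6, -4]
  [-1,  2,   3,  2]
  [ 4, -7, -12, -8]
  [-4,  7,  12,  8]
J_3(0) ⊕ J_1(0)

The characteristic polynomial is
  det(x·I − A) = x^4

Eigenvalues and multiplicities (the geometric multiplicity of λ is n − rank(A − λI), which equals the number of Jordan blocks for λ):
  λ = 0: algebraic multiplicity = 4, geometric multiplicity = 2

Determining the block sizes for each eigenvalue:
  λ = 0: with am = 4 and gm = 2, the partition is not yet determined (e.g. several partitions of 4 into 2 parts exist). Let N = A − (0)·I. Computing rank(N^1) = 2, rank(N^2) = 1, rank(N^3) = 0; the number of blocks of size ≥ j is rank(N^{j−1}) − rank(N^j), giving [2, 1, 1]. So we have 1 block(s) of size 3, 1 block(s) of size 1 → block sizes [3, 1]

Assembling the blocks gives a Jordan form
J =
  [0, 1, 0, 0]
  [0, 0, 1, 0]
  [0, 0, 0, 0]
  [0, 0, 0, 0]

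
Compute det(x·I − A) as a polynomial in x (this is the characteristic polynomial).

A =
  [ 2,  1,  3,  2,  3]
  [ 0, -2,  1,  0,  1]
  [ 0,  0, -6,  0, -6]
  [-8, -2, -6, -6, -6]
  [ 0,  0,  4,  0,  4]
x^5 + 8*x^4 + 24*x^3 + 32*x^2 + 16*x

Expanding det(x·I − A) (e.g. by cofactor expansion or by noting that A is similar to its Jordan form J, which has the same characteristic polynomial as A) gives
  χ_A(x) = x^5 + 8*x^4 + 24*x^3 + 32*x^2 + 16*x
which factors as x*(x + 2)^4. The eigenvalues (with algebraic multiplicities) are λ = -2 with multiplicity 4, λ = 0 with multiplicity 1.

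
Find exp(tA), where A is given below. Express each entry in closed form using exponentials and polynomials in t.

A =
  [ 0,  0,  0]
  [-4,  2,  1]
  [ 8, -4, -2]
e^{tA} =
  [1, 0, 0]
  [-4*t, 2*t + 1, t]
  [8*t, -4*t, 1 - 2*t]

Strategy: write A = P · J · P⁻¹ where J is a Jordan canonical form, so e^{tA} = P · e^{tJ} · P⁻¹, and e^{tJ} can be computed block-by-block.

A has Jordan form
J =
  [0, 1, 0]
  [0, 0, 0]
  [0, 0, 0]
(up to reordering of blocks).

Per-block formulas:
  For a 1×1 block at λ = 0: exp(t · [0]) = [e^(0t)].
  For a 2×2 Jordan block J_2(0): exp(t · J_2(0)) = e^(0t)·(I + t·N), where N is the 2×2 nilpotent shift.

After assembling e^{tJ} and conjugating by P, we get:

e^{tA} =
  [1, 0, 0]
  [-4*t, 2*t + 1, t]
  [8*t, -4*t, 1 - 2*t]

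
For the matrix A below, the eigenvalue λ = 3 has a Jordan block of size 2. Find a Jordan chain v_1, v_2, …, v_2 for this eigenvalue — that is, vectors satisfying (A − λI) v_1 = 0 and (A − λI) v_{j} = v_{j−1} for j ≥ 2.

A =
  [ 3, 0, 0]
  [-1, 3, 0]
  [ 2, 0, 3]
A Jordan chain for λ = 3 of length 2:
v_1 = (0, -1, 2)ᵀ
v_2 = (1, 0, 0)ᵀ

Let N = A − (3)·I. We want v_2 with N^2 v_2 = 0 but N^1 v_2 ≠ 0; then v_{j-1} := N · v_j for j = 2, …, 2.

Pick v_2 = (1, 0, 0)ᵀ.
Then v_1 = N · v_2 = (0, -1, 2)ᵀ.

Sanity check: (A − (3)·I) v_1 = (0, 0, 0)ᵀ = 0. ✓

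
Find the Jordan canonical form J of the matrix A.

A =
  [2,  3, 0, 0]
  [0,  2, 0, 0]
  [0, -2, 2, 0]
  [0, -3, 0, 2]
J_2(2) ⊕ J_1(2) ⊕ J_1(2)

The characteristic polynomial is
  det(x·I − A) = x^4 - 8*x^3 + 24*x^2 - 32*x + 16 = (x - 2)^4

Eigenvalues and multiplicities (the geometric multiplicity of λ is n − rank(A − λI), which equals the number of Jordan blocks for λ):
  λ = 2: algebraic multiplicity = 4, geometric multiplicity = 3

Determining the block sizes for each eigenvalue:
  λ = 2: 3 blocks summing to 4 forces exactly one block of size 2 and the rest size 1 → block sizes [2, 1, 1]

Assembling the blocks gives a Jordan form
J =
  [2, 1, 0, 0]
  [0, 2, 0, 0]
  [0, 0, 2, 0]
  [0, 0, 0, 2]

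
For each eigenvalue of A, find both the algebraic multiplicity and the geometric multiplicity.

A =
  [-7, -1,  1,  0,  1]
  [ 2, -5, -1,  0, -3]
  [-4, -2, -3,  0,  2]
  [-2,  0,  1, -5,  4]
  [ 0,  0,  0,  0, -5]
λ = -5: alg = 5, geom = 2

Step 1 — factor the characteristic polynomial to read off the algebraic multiplicities:
  χ_A(x) = (x + 5)^5

Step 2 — compute geometric multiplicities via the rank-nullity identity g(λ) = n − rank(A − λI):
  rank(A − (-5)·I) = 3, so dim ker(A − (-5)·I) = n − 3 = 2

Summary:
  λ = -5: algebraic multiplicity = 5, geometric multiplicity = 2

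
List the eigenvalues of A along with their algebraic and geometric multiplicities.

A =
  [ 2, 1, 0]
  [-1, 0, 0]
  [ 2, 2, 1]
λ = 1: alg = 3, geom = 2

Step 1 — factor the characteristic polynomial to read off the algebraic multiplicities:
  χ_A(x) = (x - 1)^3

Step 2 — compute geometric multiplicities via the rank-nullity identity g(λ) = n − rank(A − λI):
  rank(A − (1)·I) = 1, so dim ker(A − (1)·I) = n − 1 = 2

Summary:
  λ = 1: algebraic multiplicity = 3, geometric multiplicity = 2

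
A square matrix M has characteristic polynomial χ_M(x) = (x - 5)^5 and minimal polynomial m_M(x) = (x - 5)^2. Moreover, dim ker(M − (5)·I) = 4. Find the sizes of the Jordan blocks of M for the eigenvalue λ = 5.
Block sizes for λ = 5: [2, 1, 1, 1]

Step 1 — from the characteristic polynomial, algebraic multiplicity of λ = 5 is 5. From dim ker(M − (5)·I) = 4, there are exactly 4 Jordan blocks for λ = 5.
Step 2 — from the minimal polynomial, the factor (x − 5)^2 tells us the largest block for λ = 5 has size 2.
Step 3 — with total size 5, 4 blocks, and largest block 2, the block sizes (in nonincreasing order) are [2, 1, 1, 1].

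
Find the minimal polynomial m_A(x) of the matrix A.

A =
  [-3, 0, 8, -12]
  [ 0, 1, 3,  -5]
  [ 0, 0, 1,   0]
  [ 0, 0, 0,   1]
x^3 + x^2 - 5*x + 3

The characteristic polynomial is χ_A(x) = (x - 1)^3*(x + 3), so the eigenvalues are known. The minimal polynomial is
  m_A(x) = Π_λ (x − λ)^{k_λ}
where k_λ is the size of the *largest* Jordan block for λ (equivalently, the smallest k with (A − λI)^k v = 0 for every generalised eigenvector v of λ).

  λ = -3: largest Jordan block has size 1, contributing (x + 3)
  λ = 1: largest Jordan block has size 2, contributing (x − 1)^2

So m_A(x) = (x - 1)^2*(x + 3) = x^3 + x^2 - 5*x + 3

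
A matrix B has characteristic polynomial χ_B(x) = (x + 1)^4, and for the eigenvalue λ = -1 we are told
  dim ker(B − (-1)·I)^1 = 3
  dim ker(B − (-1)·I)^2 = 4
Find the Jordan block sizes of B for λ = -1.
Block sizes for λ = -1: [2, 1, 1]

From the dimensions of kernels of powers, the number of Jordan blocks of size at least j is d_j − d_{j−1} where d_j = dim ker(N^j) (with d_0 = 0). Computing the differences gives [3, 1].
The number of blocks of size exactly k is (#blocks of size ≥ k) − (#blocks of size ≥ k + 1), so the partition is: 2 block(s) of size 1, 1 block(s) of size 2.
In nonincreasing order the block sizes are [2, 1, 1].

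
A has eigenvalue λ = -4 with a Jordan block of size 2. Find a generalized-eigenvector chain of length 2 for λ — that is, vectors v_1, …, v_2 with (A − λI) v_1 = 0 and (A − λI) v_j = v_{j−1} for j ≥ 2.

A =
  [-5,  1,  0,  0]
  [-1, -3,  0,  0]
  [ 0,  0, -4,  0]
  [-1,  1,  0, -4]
A Jordan chain for λ = -4 of length 2:
v_1 = (-1, -1, 0, -1)ᵀ
v_2 = (1, 0, 0, 0)ᵀ

Let N = A − (-4)·I. We want v_2 with N^2 v_2 = 0 but N^1 v_2 ≠ 0; then v_{j-1} := N · v_j for j = 2, …, 2.

Pick v_2 = (1, 0, 0, 0)ᵀ.
Then v_1 = N · v_2 = (-1, -1, 0, -1)ᵀ.

Sanity check: (A − (-4)·I) v_1 = (0, 0, 0, 0)ᵀ = 0. ✓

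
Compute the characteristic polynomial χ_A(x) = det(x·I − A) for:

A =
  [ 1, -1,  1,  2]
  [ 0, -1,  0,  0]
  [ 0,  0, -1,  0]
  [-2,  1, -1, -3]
x^4 + 4*x^3 + 6*x^2 + 4*x + 1

Expanding det(x·I − A) (e.g. by cofactor expansion or by noting that A is similar to its Jordan form J, which has the same characteristic polynomial as A) gives
  χ_A(x) = x^4 + 4*x^3 + 6*x^2 + 4*x + 1
which factors as (x + 1)^4. The eigenvalues (with algebraic multiplicities) are λ = -1 with multiplicity 4.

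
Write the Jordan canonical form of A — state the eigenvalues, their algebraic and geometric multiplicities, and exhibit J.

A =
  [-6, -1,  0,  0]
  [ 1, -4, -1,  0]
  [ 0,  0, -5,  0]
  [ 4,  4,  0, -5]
J_3(-5) ⊕ J_1(-5)

The characteristic polynomial is
  det(x·I − A) = x^4 + 20*x^3 + 150*x^2 + 500*x + 625 = (x + 5)^4

Eigenvalues and multiplicities (the geometric multiplicity of λ is n − rank(A − λI), which equals the number of Jordan blocks for λ):
  λ = -5: algebraic multiplicity = 4, geometric multiplicity = 2

Determining the block sizes for each eigenvalue:
  λ = -5: with am = 4 and gm = 2, the partition is not yet determined (e.g. several partitions of 4 into 2 parts exist). Let N = A − (-5)·I. Computing rank(N^1) = 2, rank(N^2) = 1, rank(N^3) = 0; the number of blocks of size ≥ j is rank(N^{j−1}) − rank(N^j), giving [2, 1, 1]. So we have 1 block(s) of size 3, 1 block(s) of size 1 → block sizes [3, 1]

Assembling the blocks gives a Jordan form
J =
  [-5,  1,  0,  0]
  [ 0, -5,  1,  0]
  [ 0,  0, -5,  0]
  [ 0,  0,  0, -5]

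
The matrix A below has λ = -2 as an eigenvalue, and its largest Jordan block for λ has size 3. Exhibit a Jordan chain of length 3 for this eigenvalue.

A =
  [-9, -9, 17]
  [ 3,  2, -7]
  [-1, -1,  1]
A Jordan chain for λ = -2 of length 3:
v_1 = (5, -2, 1)ᵀ
v_2 = (-7, 3, -1)ᵀ
v_3 = (1, 0, 0)ᵀ

Let N = A − (-2)·I. We want v_3 with N^3 v_3 = 0 but N^2 v_3 ≠ 0; then v_{j-1} := N · v_j for j = 3, …, 2.

Pick v_3 = (1, 0, 0)ᵀ.
Then v_2 = N · v_3 = (-7, 3, -1)ᵀ.
Then v_1 = N · v_2 = (5, -2, 1)ᵀ.

Sanity check: (A − (-2)·I) v_1 = (0, 0, 0)ᵀ = 0. ✓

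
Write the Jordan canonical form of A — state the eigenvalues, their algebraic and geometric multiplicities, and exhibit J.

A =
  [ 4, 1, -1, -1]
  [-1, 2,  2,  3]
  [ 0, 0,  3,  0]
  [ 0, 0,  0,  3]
J_3(3) ⊕ J_1(3)

The characteristic polynomial is
  det(x·I − A) = x^4 - 12*x^3 + 54*x^2 - 108*x + 81 = (x - 3)^4

Eigenvalues and multiplicities (the geometric multiplicity of λ is n − rank(A − λI), which equals the number of Jordan blocks for λ):
  λ = 3: algebraic multiplicity = 4, geometric multiplicity = 2

Determining the block sizes for each eigenvalue:
  λ = 3: with am = 4 and gm = 2, the partition is not yet determined (e.g. several partitions of 4 into 2 parts exist). Let N = A − (3)·I. Computing rank(N^1) = 2, rank(N^2) = 1, rank(N^3) = 0; the number of blocks of size ≥ j is rank(N^{j−1}) − rank(N^j), giving [2, 1, 1]. So we have 1 block(s) of size 3, 1 block(s) of size 1 → block sizes [3, 1]

Assembling the blocks gives a Jordan form
J =
  [3, 1, 0, 0]
  [0, 3, 1, 0]
  [0, 0, 3, 0]
  [0, 0, 0, 3]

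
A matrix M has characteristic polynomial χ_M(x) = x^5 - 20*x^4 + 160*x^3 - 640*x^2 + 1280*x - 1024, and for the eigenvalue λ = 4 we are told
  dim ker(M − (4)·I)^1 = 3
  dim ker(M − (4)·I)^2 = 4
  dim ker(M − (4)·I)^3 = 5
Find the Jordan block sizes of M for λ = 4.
Block sizes for λ = 4: [3, 1, 1]

From the dimensions of kernels of powers, the number of Jordan blocks of size at least j is d_j − d_{j−1} where d_j = dim ker(N^j) (with d_0 = 0). Computing the differences gives [3, 1, 1].
The number of blocks of size exactly k is (#blocks of size ≥ k) − (#blocks of size ≥ k + 1), so the partition is: 2 block(s) of size 1, 1 block(s) of size 3.
In nonincreasing order the block sizes are [3, 1, 1].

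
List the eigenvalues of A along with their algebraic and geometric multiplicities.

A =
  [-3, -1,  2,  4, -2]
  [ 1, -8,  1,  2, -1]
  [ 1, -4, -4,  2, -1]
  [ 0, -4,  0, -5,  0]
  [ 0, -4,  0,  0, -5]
λ = -5: alg = 5, geom = 3

Step 1 — factor the characteristic polynomial to read off the algebraic multiplicities:
  χ_A(x) = (x + 5)^5

Step 2 — compute geometric multiplicities via the rank-nullity identity g(λ) = n − rank(A − λI):
  rank(A − (-5)·I) = 2, so dim ker(A − (-5)·I) = n − 2 = 3

Summary:
  λ = -5: algebraic multiplicity = 5, geometric multiplicity = 3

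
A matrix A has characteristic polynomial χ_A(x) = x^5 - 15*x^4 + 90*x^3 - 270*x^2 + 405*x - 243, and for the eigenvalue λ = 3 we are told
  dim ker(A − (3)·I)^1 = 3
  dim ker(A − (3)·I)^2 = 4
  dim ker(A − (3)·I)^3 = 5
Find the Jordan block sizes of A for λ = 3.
Block sizes for λ = 3: [3, 1, 1]

From the dimensions of kernels of powers, the number of Jordan blocks of size at least j is d_j − d_{j−1} where d_j = dim ker(N^j) (with d_0 = 0). Computing the differences gives [3, 1, 1].
The number of blocks of size exactly k is (#blocks of size ≥ k) − (#blocks of size ≥ k + 1), so the partition is: 2 block(s) of size 1, 1 block(s) of size 3.
In nonincreasing order the block sizes are [3, 1, 1].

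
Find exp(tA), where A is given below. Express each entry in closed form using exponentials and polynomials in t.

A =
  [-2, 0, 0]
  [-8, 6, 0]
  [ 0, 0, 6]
e^{tA} =
  [exp(-2*t), 0, 0]
  [-exp(6*t) + exp(-2*t), exp(6*t), 0]
  [0, 0, exp(6*t)]

Strategy: write A = P · J · P⁻¹ where J is a Jordan canonical form, so e^{tA} = P · e^{tJ} · P⁻¹, and e^{tJ} can be computed block-by-block.

A has Jordan form
J =
  [-2, 0, 0]
  [ 0, 6, 0]
  [ 0, 0, 6]
(up to reordering of blocks).

Per-block formulas:
  For a 1×1 block at λ = -2: exp(t · [-2]) = [e^(-2t)].
  For a 1×1 block at λ = 6: exp(t · [6]) = [e^(6t)].

After assembling e^{tJ} and conjugating by P, we get:

e^{tA} =
  [exp(-2*t), 0, 0]
  [-exp(6*t) + exp(-2*t), exp(6*t), 0]
  [0, 0, exp(6*t)]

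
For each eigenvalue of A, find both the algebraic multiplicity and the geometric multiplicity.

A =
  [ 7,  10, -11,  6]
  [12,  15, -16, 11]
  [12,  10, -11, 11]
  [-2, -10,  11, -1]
λ = 0: alg = 2, geom = 1; λ = 5: alg = 2, geom = 2

Step 1 — factor the characteristic polynomial to read off the algebraic multiplicities:
  χ_A(x) = x^2*(x - 5)^2

Step 2 — compute geometric multiplicities via the rank-nullity identity g(λ) = n − rank(A − λI):
  rank(A − (0)·I) = 3, so dim ker(A − (0)·I) = n − 3 = 1
  rank(A − (5)·I) = 2, so dim ker(A − (5)·I) = n − 2 = 2

Summary:
  λ = 0: algebraic multiplicity = 2, geometric multiplicity = 1
  λ = 5: algebraic multiplicity = 2, geometric multiplicity = 2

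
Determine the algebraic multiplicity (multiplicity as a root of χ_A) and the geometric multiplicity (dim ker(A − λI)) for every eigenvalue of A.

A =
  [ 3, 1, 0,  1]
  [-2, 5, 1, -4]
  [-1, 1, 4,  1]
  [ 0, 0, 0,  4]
λ = 4: alg = 4, geom = 2

Step 1 — factor the characteristic polynomial to read off the algebraic multiplicities:
  χ_A(x) = (x - 4)^4

Step 2 — compute geometric multiplicities via the rank-nullity identity g(λ) = n − rank(A − λI):
  rank(A − (4)·I) = 2, so dim ker(A − (4)·I) = n − 2 = 2

Summary:
  λ = 4: algebraic multiplicity = 4, geometric multiplicity = 2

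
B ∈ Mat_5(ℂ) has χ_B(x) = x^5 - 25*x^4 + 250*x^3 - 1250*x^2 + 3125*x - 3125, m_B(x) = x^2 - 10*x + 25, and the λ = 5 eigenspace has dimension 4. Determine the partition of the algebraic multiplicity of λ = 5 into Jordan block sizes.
Block sizes for λ = 5: [2, 1, 1, 1]

Step 1 — from the characteristic polynomial, algebraic multiplicity of λ = 5 is 5. From dim ker(B − (5)·I) = 4, there are exactly 4 Jordan blocks for λ = 5.
Step 2 — from the minimal polynomial, the factor (x − 5)^2 tells us the largest block for λ = 5 has size 2.
Step 3 — with total size 5, 4 blocks, and largest block 2, the block sizes (in nonincreasing order) are [2, 1, 1, 1].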